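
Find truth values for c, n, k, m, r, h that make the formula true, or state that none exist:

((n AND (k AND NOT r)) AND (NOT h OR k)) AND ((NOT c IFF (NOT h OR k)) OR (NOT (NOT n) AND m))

c=F, n=T, k=T, m=T, r=F, h=F

  (n AND (k AND NOT r)) AND (NOT h OR k) = True
    n AND (k AND NOT r) = True
      k AND NOT r = True
        NOT r = True
    NOT h OR k = True
      NOT h = True
  (NOT c IFF (NOT h OR k)) OR (NOT (NOT n) AND m) = True
    NOT c IFF (NOT h OR k) = True
      NOT c = True
      NOT h OR k = True
        NOT h = True
    NOT (NOT n) AND m = True
      NOT (NOT n) = True
        NOT n = False
Both conjuncts True, so the formula holds.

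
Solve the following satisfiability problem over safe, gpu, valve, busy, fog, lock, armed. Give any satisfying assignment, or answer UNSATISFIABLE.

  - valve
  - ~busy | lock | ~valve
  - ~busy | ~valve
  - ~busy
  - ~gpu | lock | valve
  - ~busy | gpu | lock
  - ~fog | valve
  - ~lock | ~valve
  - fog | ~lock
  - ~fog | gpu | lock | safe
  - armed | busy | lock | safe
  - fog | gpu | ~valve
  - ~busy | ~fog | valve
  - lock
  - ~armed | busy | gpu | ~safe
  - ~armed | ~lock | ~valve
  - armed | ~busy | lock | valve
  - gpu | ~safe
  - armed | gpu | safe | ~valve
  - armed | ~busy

Case lock = True:
  (valve) forces valve = True.
  Clause (~lock | ~valve) is falsified — contradiction.
Case lock = False:
  Clause (lock) is falsified — contradiction.
Both cases fail, so the formula is unsatisfiable.

Unsatisfiable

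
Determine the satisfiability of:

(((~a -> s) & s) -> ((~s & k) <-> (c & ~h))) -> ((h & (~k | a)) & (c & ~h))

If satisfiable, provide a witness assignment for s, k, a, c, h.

s=T, k=T, a=T, c=T, h=F

  (((~a -> s) & s) -> ((~s & k) <-> (c & ~h))) -> ((h & (~k | a)) & (c & ~h)) = True
    ((~a -> s) & s) -> ((~s & k) <-> (c & ~h)) = False
      (~a -> s) & s = True
        ~a -> s = True
          ~a = False
      (~s & k) <-> (c & ~h) = False
        ~s & k = False
          ~s = False
        c & ~h = True
          ~h = True
    (h & (~k | a)) & (c & ~h) = False
      h & (~k | a) = False
        ~k | a = True
          ~k = False
      c & ~h = True
        ~h = True
The formula evaluates to True.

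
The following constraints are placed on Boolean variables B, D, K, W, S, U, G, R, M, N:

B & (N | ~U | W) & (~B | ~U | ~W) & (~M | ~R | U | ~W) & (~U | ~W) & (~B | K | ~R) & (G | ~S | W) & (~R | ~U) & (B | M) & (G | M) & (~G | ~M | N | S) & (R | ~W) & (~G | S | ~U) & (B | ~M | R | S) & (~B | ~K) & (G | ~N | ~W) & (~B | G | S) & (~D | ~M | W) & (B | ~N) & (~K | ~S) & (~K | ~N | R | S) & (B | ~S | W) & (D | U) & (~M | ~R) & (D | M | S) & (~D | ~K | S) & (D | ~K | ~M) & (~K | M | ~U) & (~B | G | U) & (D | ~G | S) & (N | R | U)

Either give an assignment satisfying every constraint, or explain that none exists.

B=T, D=F, K=F, W=F, S=T, U=T, G=T, R=F, M=T, N=T

Unit clause (B) forces B = True.
In (~B | ~K) only ~K is left, so K = False.
In (~B | K | ~R) only ~R is left, so R = False.
In (R | ~W) only ~W is left, so W = False.
Set D = False.
  then (D | U) forces U = True.
  then (N | ~U | W) forces N = True.
Try S = False:
  (~G | S | ~U) forces G = False.
  clause (~B | G | S) is falsified — backtrack.
So S = True.
  then (G | ~S | W) forces G = True.
Set M = True.
All clauses satisfied.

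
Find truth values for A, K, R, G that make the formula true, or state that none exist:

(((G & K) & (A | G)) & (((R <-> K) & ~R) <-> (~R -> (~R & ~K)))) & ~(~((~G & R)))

Unsatisfiable — no assignment works.

Case R = True: the conjunct ((R <-> K) & ~R) <-> (~R -> (~R & ~K)) becomes (K & False) <-> (False -> False) = False.
Case R = False: the conjunct ~(~((~G & R))) becomes ~(~False) = False.
Both cases fail — unsatisfiable.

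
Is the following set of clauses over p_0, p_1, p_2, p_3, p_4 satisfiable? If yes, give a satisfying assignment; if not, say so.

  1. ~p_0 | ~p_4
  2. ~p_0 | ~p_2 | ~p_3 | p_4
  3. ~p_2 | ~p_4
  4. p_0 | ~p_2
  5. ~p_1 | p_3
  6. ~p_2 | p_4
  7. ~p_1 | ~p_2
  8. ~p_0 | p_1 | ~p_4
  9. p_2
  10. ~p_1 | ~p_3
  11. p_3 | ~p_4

Case p_2 = True:
  (~p_2 | ~p_4) forces p_4 = False.
  Clause (~p_2 | p_4) is falsified — contradiction.
Case p_2 = False:
  Clause (p_2) is falsified — contradiction.
Both cases fail, so the formula is unsatisfiable.

UNSATISFIABLE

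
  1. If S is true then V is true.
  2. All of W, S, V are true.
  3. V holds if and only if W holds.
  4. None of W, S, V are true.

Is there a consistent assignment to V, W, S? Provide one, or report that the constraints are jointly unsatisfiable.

Case V = True:
  Constraint (4) is violated (V=T) — contradiction.
Case V = False:
  Constraint (2) is violated (V=F) — contradiction.
Both cases fail — unsatisfiable.

The formula is unsatisfiable.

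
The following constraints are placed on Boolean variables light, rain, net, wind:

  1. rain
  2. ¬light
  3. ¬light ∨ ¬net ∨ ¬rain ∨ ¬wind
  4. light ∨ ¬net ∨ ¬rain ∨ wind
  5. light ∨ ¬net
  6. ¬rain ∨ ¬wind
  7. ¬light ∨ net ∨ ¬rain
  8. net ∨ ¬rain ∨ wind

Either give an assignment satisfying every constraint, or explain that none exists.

Unsatisfiable — no assignment works.

Case light = True:
  Clause (¬light) is falsified — contradiction.
Case light = False:
  (rain) forces rain = True.
  (light ∨ ¬net) forces net = False.
  (¬rain ∨ ¬wind) forces wind = False.
  Clause (net ∨ ¬rain ∨ wind) is falsified — contradiction.
Both cases fail, so the formula is unsatisfiable.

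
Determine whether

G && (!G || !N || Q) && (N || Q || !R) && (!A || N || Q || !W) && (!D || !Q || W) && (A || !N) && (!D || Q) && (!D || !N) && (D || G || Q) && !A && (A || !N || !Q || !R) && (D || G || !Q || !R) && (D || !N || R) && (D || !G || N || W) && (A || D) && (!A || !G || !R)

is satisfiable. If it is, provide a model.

D: True, N: False, Q: True, W: True, G: True, A: False, R: False

Unit clause (G) forces G = True.
Unit clause (!A) forces A = False.
In (A || D) only D is left, so D = True.
In (A || !N) only !N is left, so N = False.
In (!D || Q) only Q is left, so Q = True.
In (!D || !Q || W) only W is left, so W = True.
Set R = False.
All clauses satisfied.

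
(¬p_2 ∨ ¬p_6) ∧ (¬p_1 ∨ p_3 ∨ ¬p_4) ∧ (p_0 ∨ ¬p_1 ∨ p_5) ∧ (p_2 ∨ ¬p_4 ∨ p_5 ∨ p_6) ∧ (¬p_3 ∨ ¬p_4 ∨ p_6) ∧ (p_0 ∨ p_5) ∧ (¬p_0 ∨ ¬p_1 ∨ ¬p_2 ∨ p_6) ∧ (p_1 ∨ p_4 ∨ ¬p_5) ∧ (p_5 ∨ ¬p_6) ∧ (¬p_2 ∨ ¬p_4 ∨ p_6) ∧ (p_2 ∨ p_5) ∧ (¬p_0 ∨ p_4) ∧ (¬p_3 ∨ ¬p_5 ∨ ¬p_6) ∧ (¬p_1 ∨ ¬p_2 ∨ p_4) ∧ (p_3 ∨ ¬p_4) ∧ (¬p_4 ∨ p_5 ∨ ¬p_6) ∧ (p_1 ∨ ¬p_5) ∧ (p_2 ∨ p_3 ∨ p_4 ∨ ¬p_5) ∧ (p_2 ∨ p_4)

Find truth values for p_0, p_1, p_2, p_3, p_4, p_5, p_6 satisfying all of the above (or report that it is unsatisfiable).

Unsatisfiable — no assignment works.

Case p_4 = True:
  (p_3 ∨ ¬p_4) forces p_3 = True.
  (¬p_3 ∨ ¬p_4 ∨ p_6) forces p_6 = True.
  (¬p_2 ∨ ¬p_6) forces p_2 = False.
  (p_5 ∨ ¬p_6) forces p_5 = True.
  Clause (¬p_3 ∨ ¬p_5 ∨ ¬p_6) is falsified — contradiction.
Case p_4 = False:
  (¬p_0 ∨ p_4) forces p_0 = False.
  (p_0 ∨ p_5) forces p_5 = True.
  (p_1 ∨ p_4 ∨ ¬p_5) forces p_1 = True.
  (¬p_1 ∨ ¬p_2 ∨ p_4) forces p_2 = False.
  Clause (p_2 ∨ p_4) is falsified — contradiction.
Both cases fail, so the formula is unsatisfiable.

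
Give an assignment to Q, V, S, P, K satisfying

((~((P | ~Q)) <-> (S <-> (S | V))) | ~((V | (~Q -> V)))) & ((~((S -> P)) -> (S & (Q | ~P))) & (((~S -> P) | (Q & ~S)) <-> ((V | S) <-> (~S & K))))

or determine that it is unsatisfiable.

Q: False, V: False, S: False, P: False, K: True

  (~((P | ~Q)) <-> (S <-> (S | V))) | ~((V | (~Q -> V))) = True
    ~((P | ~Q)) <-> (S <-> (S | V)) = False
      ~((P | ~Q)) = False
        P | ~Q = True
          ~Q = True
      S <-> (S | V) = True
        S | V = False
    ~((V | (~Q -> V))) = True
      V | (~Q -> V) = False
        ~Q -> V = False
          ~Q = True
  (~((S -> P)) -> (S & (Q | ~P))) & (((~S -> P) | (Q & ~S)) <-> ((V | S) <-> (~S & K))) = True
    ~((S -> P)) -> (S & (Q | ~P)) = True
      ~((S -> P)) = False
        S -> P = True
      S & (Q | ~P) = False
        Q | ~P = True
          ~P = True
    ((~S -> P) | (Q & ~S)) <-> ((V | S) <-> (~S & K)) = True
      (~S -> P) | (Q & ~S) = False
        ~S -> P = False
          ~S = True
        Q & ~S = False
          ~S = True
      (V | S) <-> (~S & K) = False
        V | S = False
        ~S & K = True
          ~S = True
Both conjuncts True, so the formula holds.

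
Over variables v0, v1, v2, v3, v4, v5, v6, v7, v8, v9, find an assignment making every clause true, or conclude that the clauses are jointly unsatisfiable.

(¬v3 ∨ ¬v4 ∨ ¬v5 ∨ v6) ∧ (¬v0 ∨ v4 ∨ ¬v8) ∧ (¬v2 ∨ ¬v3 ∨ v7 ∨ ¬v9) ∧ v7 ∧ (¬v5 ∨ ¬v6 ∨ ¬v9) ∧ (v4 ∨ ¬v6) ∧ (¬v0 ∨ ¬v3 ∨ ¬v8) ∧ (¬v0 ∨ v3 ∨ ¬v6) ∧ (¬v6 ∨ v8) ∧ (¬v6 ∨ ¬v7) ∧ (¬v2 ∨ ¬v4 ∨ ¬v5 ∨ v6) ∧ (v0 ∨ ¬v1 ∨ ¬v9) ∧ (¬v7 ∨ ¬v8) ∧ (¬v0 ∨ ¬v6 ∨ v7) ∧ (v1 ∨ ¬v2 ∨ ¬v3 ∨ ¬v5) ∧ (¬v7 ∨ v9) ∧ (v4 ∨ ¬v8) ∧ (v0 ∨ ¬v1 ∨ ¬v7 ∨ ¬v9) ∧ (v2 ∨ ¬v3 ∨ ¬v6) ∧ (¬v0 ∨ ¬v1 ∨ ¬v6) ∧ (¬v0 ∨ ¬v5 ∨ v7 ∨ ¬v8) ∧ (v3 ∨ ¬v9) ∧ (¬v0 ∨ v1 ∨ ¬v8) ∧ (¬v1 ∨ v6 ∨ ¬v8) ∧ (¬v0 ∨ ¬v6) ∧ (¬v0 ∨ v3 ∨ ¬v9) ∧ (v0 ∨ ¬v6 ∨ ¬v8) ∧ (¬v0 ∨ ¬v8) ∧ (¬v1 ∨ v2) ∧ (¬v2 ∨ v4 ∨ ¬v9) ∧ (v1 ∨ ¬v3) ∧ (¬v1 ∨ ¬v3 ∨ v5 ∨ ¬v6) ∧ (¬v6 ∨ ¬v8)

Unit clause (v7) forces v7 = True.
In (¬v6 ∨ ¬v7) only ¬v6 is left, so v6 = False.
In (¬v7 ∨ ¬v8) only ¬v8 is left, so v8 = False.
In (¬v7 ∨ v9) only v9 is left, so v9 = True.
In (v3 ∨ ¬v9) only v3 is left, so v3 = True.
In (v1 ∨ ¬v3) only v1 is left, so v1 = True.
In (v0 ∨ ¬v1 ∨ ¬v9) only v0 is left, so v0 = True.
In (¬v1 ∨ v2) only v2 is left, so v2 = True.
In (¬v2 ∨ v4 ∨ ¬v9) only v4 is left, so v4 = True.
In (¬v3 ∨ ¬v4 ∨ ¬v5 ∨ v6) only ¬v5 is left, so v5 = False.
All clauses satisfied.

v0 = True, v1 = True, v2 = True, v3 = True, v4 = True, v5 = False, v6 = False, v7 = True, v8 = False, v9 = True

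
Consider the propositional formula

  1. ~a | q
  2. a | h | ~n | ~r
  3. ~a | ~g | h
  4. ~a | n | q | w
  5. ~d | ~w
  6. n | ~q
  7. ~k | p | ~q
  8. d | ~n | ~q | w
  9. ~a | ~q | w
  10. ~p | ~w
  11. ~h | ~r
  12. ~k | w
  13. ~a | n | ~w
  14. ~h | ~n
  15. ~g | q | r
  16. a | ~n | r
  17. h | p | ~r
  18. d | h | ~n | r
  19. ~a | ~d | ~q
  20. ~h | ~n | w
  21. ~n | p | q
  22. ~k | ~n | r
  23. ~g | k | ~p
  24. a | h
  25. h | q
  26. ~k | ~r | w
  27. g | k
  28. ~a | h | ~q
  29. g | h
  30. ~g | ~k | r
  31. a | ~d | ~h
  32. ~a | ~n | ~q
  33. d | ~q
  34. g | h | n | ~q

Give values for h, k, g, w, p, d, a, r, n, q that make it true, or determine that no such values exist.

Try h = False:
  (a | h) forces a = True.
  (~a | q) forces q = True.
  clause (~a | h | ~q) is falsified — backtrack.
So h = True.
  then (~h | ~r) forces r = False.
  then (~h | ~n) forces n = False.
  then (n | ~q) forces q = False.
  then (~g | q | r) forces g = False.
  then (g | k) forces k = True.
  then (~a | q) forces a = False.
  then (~k | w) forces w = True.
  then (a | ~d | ~h) forces d = False.
  then (~p | ~w) forces p = False.
All clauses satisfied.

h = True, k = True, g = False, w = True, p = False, d = False, a = False, r = False, n = False, q = False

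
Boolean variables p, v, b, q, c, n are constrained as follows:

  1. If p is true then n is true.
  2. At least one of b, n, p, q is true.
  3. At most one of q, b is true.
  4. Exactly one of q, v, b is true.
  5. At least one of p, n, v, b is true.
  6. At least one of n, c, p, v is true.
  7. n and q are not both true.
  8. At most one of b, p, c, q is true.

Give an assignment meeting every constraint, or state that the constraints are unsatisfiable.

p = True; v = True; b = False; q = False; c = False; n = True

  (1) p=T ⇒ n: T ✓
  (2) {b, n, p, q}: 2 true — at least one ✓
  (3) {q, b}: 0 true — at most one ✓
  (4) {q, v, b}: 1 true — exactly one ✓
  (5) {p, n, v, b}: 3 true — at least one ✓
  (6) {n, c, p, v}: 3 true — at least one ✓
  (7) n=T, q=F — not both ✓
  (8) {b, p, c, q}: 1 true — at most one ✓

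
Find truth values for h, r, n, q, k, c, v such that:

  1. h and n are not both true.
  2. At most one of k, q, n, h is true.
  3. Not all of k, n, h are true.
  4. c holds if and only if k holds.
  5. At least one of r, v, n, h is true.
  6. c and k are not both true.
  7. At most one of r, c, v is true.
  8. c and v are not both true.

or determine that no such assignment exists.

h=T, r=F, n=F, q=F, k=F, c=F, v=T

  (1) h=T, n=F — not both ✓
  (2) {k, q, n, h}: 1 true — at most one ✓
  (3) {k, n, h}: 1/3 true — not all ✓
  (4) c=F, k=F — same ✓
  (5) {r, v, n, h}: 2 true — at least one ✓
  (6) c=F, k=F — not both ✓
  (7) {r, c, v}: 1 true — at most one ✓
  (8) c=F, v=T — not both ✓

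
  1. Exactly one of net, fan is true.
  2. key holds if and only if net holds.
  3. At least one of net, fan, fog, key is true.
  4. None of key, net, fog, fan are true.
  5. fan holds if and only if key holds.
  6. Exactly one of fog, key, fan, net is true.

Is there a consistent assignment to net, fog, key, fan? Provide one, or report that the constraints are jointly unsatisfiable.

Case net = True:
  Constraint (4) is violated (net=T) — contradiction.
Case net = False:
  (1) with net=F forces fan = True.
  Constraint (4) is violated (fan=T) — contradiction.
Both cases fail — unsatisfiable.

No satisfying assignment exists.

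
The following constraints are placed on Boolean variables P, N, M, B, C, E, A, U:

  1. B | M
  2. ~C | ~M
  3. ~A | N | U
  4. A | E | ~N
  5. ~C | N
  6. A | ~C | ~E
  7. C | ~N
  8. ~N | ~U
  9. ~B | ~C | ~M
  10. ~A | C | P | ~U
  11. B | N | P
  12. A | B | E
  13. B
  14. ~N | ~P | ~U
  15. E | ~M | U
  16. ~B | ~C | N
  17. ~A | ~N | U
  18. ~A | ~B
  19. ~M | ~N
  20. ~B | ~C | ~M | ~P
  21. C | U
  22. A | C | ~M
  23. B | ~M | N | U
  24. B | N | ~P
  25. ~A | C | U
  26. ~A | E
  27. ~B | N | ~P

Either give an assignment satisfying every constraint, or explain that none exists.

P=F, N=F, M=F, B=T, C=F, E=T, A=F, U=T

Unit clause (B) forces B = True.
In (~A | ~B) only ~A is left, so A = False.
Try P = True:
  (~B | N | ~P) forces N = True.
  (A | E | ~N) forces E = True.
  (A | ~C | ~E) forces C = False.
  clause (C | ~N) is falsified — backtrack.
So P = False.
Set N = False.
  then (~C | N) forces C = False.
  then (C | U) forces U = True.
  then (A | C | ~M) forces M = False.
Set E = True.
All clauses satisfied.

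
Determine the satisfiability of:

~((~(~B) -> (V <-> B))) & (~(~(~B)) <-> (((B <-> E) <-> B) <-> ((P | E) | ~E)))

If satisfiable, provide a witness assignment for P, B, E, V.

P: True, B: True, E: False, V: False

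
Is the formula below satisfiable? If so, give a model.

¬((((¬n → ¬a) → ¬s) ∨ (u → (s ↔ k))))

u=T, s=T, n=T, k=F, a=T

  ¬((((¬n → ¬a) → ¬s) ∨ (u → (s ↔ k)))) = True
    ((¬n → ¬a) → ¬s) ∨ (u → (s ↔ k)) = False
      (¬n → ¬a) → ¬s = False
        ¬n → ¬a = True
          ¬n = False
          ¬a = False
        ¬s = False
      u → (s ↔ k) = False
        s ↔ k = False
The formula evaluates to True.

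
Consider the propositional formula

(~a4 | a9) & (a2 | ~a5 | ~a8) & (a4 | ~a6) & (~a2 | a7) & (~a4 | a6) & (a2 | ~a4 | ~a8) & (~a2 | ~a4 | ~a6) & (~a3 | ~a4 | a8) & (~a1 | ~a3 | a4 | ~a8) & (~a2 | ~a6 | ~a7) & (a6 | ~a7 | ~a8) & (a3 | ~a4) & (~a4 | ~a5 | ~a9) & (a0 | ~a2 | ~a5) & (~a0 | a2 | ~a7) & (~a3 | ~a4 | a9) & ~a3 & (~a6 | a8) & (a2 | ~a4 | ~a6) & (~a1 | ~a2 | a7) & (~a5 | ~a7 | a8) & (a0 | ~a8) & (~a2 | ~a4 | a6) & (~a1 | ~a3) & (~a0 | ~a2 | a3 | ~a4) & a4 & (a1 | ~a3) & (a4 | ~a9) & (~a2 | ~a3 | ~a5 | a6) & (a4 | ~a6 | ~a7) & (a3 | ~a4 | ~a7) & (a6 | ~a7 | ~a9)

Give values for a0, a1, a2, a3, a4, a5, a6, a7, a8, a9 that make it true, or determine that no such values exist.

UNSATISFIABLE

Case a3 = True:
  Clause (~a3) is falsified — contradiction.
Case a3 = False:
  (a3 | ~a4) forces a4 = False.
  Clause (a4) is falsified — contradiction.
Both cases fail, so the formula is unsatisfiable.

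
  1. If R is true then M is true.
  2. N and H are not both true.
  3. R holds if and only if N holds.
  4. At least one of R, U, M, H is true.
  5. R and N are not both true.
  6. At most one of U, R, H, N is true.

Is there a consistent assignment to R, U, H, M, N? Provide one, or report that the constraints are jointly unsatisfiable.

R = False, U = True, H = False, M = False, N = False

  (1) R=F ⇒ M: vacuous ✓
  (2) N=F, H=F — not both ✓
  (3) R=F, N=F — same ✓
  (4) {R, U, M, H}: 1 true — at least one ✓
  (5) R=F, N=F — not both ✓
  (6) {U, R, H, N}: 1 true — at most one ✓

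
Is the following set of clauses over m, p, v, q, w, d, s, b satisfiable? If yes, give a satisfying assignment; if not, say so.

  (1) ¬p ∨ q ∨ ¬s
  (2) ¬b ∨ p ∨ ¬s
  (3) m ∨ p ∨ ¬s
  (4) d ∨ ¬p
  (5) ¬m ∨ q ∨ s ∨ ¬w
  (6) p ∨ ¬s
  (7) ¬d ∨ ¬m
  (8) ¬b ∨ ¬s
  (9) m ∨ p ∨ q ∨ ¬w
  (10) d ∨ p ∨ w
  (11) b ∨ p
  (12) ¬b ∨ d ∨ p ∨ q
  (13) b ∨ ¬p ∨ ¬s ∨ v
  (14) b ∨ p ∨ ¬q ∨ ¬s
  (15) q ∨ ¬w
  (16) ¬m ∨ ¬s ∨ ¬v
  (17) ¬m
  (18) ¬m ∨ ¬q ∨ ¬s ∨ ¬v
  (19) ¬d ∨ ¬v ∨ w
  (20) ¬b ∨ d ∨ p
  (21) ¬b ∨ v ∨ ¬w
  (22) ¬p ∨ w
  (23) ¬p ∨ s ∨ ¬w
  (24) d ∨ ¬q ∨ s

m=F, p=F, v=F, q=T, w=F, d=T, s=F, b=T

Unit clause (¬m) forces m = False.
Set p = False.
  then (m ∨ p ∨ ¬s) forces s = False.
  then (b ∨ p) forces b = True.
  then (¬b ∨ d ∨ p) forces d = True.
Set v = False.
  then (¬b ∨ v ∨ ¬w) forces w = False.
Set q = True.
All clauses satisfied.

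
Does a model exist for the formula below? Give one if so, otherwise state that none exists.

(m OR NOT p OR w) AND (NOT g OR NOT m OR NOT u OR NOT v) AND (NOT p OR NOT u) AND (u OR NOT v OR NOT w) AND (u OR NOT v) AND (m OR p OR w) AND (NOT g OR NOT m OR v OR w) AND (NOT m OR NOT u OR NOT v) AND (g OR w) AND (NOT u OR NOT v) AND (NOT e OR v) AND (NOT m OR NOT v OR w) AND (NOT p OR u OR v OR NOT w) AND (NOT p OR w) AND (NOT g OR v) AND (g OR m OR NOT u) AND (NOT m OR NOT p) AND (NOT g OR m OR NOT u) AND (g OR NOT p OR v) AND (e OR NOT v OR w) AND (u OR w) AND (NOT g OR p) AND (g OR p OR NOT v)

Set m = True.
  then (NOT m OR NOT p) forces p = False.
  then (NOT g OR p) forces g = False.
  then (g OR p OR NOT v) forces v = False.
  then (g OR w) forces w = True.
  then (NOT e OR v) forces e = False.
Set u = True.
All clauses satisfied.

m=T, e=F, p=F, u=T, v=F, w=T, g=F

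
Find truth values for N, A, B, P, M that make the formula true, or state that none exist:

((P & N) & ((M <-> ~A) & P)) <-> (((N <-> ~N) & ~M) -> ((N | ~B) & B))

N=T, A=T, B=T, P=T, M=F

  ((P & N) & ((M <-> ~A) & P)) <-> (((N <-> ~N) & ~M) -> ((N | ~B) & B)) = True
    (P & N) & ((M <-> ~A) & P) = True
      P & N = True
      (M <-> ~A) & P = True
        M <-> ~A = True
          ~A = False
    ((N <-> ~N) & ~M) -> ((N | ~B) & B) = True
      (N <-> ~N) & ~M = False
        N <-> ~N = False
          ~N = False
        ~M = True
      (N | ~B) & B = True
        N | ~B = True
          ~B = False
The formula evaluates to True.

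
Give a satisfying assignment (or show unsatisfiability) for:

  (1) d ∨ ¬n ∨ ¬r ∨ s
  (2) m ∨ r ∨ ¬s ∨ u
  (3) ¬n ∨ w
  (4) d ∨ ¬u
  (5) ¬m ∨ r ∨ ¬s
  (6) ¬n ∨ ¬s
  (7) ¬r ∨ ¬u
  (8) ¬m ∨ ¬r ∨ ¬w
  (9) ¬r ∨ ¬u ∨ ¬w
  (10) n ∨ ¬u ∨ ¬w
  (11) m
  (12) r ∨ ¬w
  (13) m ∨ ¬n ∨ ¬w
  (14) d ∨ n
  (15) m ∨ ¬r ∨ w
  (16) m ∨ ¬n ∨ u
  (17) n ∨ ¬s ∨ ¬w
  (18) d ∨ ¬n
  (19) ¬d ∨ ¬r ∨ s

w: False, m: True, r: False, n: False, u: True, s: False, d: True

Unit clause (m) forces m = True.
Set w = False.
  then (¬n ∨ w) forces n = False.
  then (d ∨ n) forces d = True.
Set r = False.
  then (¬m ∨ r ∨ ¬s) forces s = False.
Set u = True.
All clauses satisfied.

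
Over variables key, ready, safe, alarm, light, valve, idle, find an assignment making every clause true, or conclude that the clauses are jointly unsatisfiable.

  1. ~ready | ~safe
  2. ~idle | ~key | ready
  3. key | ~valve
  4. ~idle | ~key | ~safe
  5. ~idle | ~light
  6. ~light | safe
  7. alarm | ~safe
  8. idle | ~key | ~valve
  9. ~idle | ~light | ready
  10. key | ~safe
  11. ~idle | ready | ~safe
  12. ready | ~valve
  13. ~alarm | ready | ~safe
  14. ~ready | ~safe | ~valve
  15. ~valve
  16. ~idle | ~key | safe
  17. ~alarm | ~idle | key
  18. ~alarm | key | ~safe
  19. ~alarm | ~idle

key=F, ready=F, safe=F, alarm=F, light=F, valve=F, idle=T

Unit clause (~valve) forces valve = False.
Set key = False.
  then (key | ~safe) forces safe = False.
  then (~light | safe) forces light = False.
Set ready = False.
Set alarm = False.
Set idle = True.
All clauses satisfied.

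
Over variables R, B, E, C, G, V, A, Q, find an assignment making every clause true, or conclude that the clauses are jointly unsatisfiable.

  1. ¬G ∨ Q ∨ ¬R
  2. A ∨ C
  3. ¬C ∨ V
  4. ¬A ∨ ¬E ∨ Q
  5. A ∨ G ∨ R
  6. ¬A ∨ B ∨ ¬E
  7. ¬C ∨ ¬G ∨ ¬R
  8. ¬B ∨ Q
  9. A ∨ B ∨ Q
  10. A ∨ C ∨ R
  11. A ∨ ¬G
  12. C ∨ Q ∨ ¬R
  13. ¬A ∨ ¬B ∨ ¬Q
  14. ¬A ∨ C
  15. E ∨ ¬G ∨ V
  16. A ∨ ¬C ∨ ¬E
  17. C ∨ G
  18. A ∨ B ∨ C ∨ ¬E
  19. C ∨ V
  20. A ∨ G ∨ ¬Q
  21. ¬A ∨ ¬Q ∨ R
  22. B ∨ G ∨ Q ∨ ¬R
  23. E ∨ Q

R: True, B: False, E: False, C: True, G: False, V: True, A: True, Q: True

Set R = True.
Set B = False.
Try E = True:
  (¬A ∨ B ∨ ¬E) forces A = False.
  (A ∨ C) forces C = True.
  clause (A ∨ ¬C ∨ ¬E) is falsified — backtrack.
So E = False.
  then (E ∨ Q) forces Q = True.
Try C = False:
  (A ∨ C) forces A = True.
  clause (¬A ∨ C) is falsified — backtrack.
So C = True.
  then (¬C ∨ V) forces V = True.
  then (¬C ∨ ¬G ∨ ¬R) forces G = False.
  then (A ∨ G ∨ ¬Q) forces A = True.
All clauses satisfied.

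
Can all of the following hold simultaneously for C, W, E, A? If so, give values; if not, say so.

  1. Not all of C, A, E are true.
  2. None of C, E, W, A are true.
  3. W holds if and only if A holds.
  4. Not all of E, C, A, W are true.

C: False, W: False, E: False, A: False

  (1) {C, A, E}: 0/3 true — not all ✓
  (2) {C, E, W, A}: 0 true — none ✓
  (3) W=F, A=F — same ✓
  (4) {E, C, A, W}: 0/4 true — not all ✓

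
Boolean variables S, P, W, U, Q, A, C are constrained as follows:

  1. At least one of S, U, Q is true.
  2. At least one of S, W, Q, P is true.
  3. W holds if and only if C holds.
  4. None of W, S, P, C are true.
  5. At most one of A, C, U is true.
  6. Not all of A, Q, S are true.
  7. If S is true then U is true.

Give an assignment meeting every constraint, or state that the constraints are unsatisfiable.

S: False, P: False, W: False, U: False, Q: True, A: False, C: False

  (1) {S, U, Q}: 1 true — at least one ✓
  (2) {S, W, Q, P}: 1 true — at least one ✓
  (3) W=F, C=F — same ✓
  (4) {W, S, P, C}: 0 true — none ✓
  (5) {A, C, U}: 0 true — at most one ✓
  (6) {A, Q, S}: 1/3 true — not all ✓
  (7) S=F ⇒ U: vacuous ✓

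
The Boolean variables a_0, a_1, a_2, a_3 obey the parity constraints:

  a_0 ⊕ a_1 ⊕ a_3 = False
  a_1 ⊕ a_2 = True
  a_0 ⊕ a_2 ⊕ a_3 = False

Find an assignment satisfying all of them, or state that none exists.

Unsatisfiable

Adding constraints 1, 2, 3 mod 2: every variable appears an even number of times on the left, so the left side is 0.
But the right sides sum to 1 (mod 2). 0 ≠ 1 — the system is inconsistent.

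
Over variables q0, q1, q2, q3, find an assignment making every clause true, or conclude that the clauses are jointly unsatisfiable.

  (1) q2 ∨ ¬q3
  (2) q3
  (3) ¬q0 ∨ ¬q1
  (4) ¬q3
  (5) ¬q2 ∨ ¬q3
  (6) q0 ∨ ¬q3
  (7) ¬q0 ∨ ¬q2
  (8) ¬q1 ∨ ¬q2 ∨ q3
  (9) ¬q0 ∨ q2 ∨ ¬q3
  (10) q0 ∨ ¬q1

Case q3 = True:
  Clause (¬q3) is falsified — contradiction.
Case q3 = False:
  Clause (q3) is falsified — contradiction.
Both cases fail, so the formula is unsatisfiable.

Unsatisfiable — no assignment works.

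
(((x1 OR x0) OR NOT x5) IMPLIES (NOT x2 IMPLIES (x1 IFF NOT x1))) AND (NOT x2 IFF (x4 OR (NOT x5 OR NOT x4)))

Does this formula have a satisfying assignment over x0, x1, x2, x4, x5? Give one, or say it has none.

x0: False, x1: False, x2: False, x4: False, x5: True

  ((x1 OR x0) OR NOT x5) IMPLIES (NOT x2 IMPLIES (x1 IFF NOT x1)) = True
    (x1 OR x0) OR NOT x5 = False
      x1 OR x0 = False
      NOT x5 = False
    NOT x2 IMPLIES (x1 IFF NOT x1) = False
      NOT x2 = True
      x1 IFF NOT x1 = False
        NOT x1 = True
  NOT x2 IFF (x4 OR (NOT x5 OR NOT x4)) = True
    NOT x2 = True
    x4 OR (NOT x5 OR NOT x4) = True
      NOT x5 OR NOT x4 = True
        NOT x5 = False
        NOT x4 = True
Both conjuncts True, so the formula holds.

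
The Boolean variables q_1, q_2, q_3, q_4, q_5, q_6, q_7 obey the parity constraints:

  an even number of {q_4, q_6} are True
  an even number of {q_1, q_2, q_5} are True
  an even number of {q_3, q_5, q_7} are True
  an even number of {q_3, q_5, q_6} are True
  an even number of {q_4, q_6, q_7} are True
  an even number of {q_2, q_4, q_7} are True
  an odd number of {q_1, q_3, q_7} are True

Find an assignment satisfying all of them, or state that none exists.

UNSATISFIABLE

Adding constraints 1, 2, 4, 6, 7 mod 2: every variable appears an even number of times on the left, so the left side is 0.
But the right sides sum to 1 (mod 2). 0 ≠ 1 — the system is inconsistent.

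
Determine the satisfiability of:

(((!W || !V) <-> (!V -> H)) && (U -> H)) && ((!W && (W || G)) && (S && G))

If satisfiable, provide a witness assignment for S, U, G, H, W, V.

S: True, U: False, G: True, H: True, W: False, V: False

  ((!W || !V) <-> (!V -> H)) && (U -> H) = True
    (!W || !V) <-> (!V -> H) = True
      !W || !V = True
        !W = True
        !V = True
      !V -> H = True
        !V = True
    U -> H = True
  (!W && (W || G)) && (S && G) = True
    !W && (W || G) = True
      !W = True
      W || G = True
    S && G = True
Both conjuncts True, so the formula holds.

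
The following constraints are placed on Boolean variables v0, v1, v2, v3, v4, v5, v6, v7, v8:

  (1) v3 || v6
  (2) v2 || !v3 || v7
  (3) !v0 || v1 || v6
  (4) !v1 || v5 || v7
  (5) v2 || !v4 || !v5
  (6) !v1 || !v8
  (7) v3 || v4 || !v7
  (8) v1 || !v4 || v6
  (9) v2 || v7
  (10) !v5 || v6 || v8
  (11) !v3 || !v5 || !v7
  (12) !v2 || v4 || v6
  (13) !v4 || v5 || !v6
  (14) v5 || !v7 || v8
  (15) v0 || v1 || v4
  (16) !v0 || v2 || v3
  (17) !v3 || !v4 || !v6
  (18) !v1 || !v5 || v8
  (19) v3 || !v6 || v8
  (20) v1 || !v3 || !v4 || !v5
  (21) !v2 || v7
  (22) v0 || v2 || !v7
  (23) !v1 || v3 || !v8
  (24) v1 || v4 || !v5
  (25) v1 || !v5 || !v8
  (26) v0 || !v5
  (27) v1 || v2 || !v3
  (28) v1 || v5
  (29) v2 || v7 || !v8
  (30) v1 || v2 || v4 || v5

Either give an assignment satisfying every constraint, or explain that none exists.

Case v1 = True:
  (!v1 || !v8) forces v8 = False.
  (!v1 || !v5 || v8) forces v5 = False.
  (!v1 || v5 || v7) forces v7 = True.
  Clause (v5 || !v7 || v8) is falsified — contradiction.
Case v1 = False:
  (v1 || v5) forces v5 = True.
  (v1 || v4 || !v5) forces v4 = True.
  (v2 || !v4 || !v5) forces v2 = True.
  (v1 || !v4 || v6) forces v6 = True.
  (!v3 || !v4 || !v6) forces v3 = False.
  (v3 || !v6 || v8) forces v8 = True.
  Clause (v1 || !v5 || !v8) is falsified — contradiction.
Both cases fail, so the formula is unsatisfiable.

The formula is unsatisfiable.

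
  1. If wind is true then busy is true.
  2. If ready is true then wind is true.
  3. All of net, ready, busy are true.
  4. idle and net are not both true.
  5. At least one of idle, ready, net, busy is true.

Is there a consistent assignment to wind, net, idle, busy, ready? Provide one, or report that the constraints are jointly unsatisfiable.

wind=T, net=T, idle=F, busy=T, ready=T

  (1) wind=T ⇒ busy: T ✓
  (2) ready=T ⇒ wind: T ✓
  (3) {net, ready, busy}: all 3 true ✓
  (4) idle=F, net=T — not both ✓
  (5) {idle, ready, net, busy}: 3 true — at least one ✓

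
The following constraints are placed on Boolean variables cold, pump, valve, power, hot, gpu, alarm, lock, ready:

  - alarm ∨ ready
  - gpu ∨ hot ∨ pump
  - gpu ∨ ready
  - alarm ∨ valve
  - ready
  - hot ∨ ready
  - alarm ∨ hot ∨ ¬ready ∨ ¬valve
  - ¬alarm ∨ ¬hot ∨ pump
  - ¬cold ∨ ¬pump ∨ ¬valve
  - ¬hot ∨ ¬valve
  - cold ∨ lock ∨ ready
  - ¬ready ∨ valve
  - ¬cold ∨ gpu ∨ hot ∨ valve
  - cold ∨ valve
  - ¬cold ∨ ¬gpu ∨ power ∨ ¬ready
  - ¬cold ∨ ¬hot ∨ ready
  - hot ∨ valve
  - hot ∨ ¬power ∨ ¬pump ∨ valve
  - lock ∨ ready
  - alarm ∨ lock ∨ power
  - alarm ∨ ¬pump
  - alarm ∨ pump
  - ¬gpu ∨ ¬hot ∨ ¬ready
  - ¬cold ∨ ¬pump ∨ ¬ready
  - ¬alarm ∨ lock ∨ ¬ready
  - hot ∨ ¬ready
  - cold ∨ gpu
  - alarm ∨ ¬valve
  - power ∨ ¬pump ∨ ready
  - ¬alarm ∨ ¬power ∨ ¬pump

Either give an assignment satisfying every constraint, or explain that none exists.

Case ready = True:
  (¬ready ∨ valve) forces valve = True.
  (¬hot ∨ ¬valve) forces hot = False.
  Clause (hot ∨ ¬ready) is falsified — contradiction.
Case ready = False:
  Clause (ready) is falsified — contradiction.
Both cases fail, so the formula is unsatisfiable.

Unsatisfiable — no assignment works.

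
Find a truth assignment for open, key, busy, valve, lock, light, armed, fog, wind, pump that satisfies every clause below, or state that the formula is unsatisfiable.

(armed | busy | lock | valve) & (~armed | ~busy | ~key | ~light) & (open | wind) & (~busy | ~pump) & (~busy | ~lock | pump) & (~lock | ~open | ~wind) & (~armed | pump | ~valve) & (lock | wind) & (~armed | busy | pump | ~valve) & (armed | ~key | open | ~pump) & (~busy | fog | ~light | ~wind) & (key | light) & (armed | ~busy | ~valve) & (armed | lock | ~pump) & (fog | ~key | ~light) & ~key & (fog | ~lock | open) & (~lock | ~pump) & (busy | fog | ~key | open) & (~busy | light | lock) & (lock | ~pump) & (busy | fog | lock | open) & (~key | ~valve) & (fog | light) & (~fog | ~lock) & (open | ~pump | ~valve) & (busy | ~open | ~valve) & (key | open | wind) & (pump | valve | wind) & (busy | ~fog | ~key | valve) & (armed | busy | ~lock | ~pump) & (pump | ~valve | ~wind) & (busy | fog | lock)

open: False; key: False; busy: True; valve: False; lock: False; light: True; armed: True; fog: True; wind: True; pump: False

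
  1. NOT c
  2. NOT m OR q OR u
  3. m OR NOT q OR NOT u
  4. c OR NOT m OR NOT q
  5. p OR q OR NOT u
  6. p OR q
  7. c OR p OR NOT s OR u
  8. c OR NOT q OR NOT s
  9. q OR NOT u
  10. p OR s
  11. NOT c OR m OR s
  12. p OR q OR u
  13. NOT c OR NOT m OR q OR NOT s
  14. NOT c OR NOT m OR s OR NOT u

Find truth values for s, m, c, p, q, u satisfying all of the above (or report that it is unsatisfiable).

Unit clause (NOT c) forces c = False.
Set s = False.
  then (p OR s) forces p = True.
Set m = False.
Set q = False.
  then (q OR NOT u) forces u = False.
All clauses satisfied.

s = False; m = False; c = False; p = True; q = False; u = False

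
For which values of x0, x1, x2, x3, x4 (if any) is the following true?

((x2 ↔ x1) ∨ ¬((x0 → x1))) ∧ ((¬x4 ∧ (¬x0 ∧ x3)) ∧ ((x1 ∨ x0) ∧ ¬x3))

Unsatisfiable

Case x3 = True: the conjunct ¬x3 is False.
Case x3 = False: the conjunct x3 is False.
Both cases fail — unsatisfiable.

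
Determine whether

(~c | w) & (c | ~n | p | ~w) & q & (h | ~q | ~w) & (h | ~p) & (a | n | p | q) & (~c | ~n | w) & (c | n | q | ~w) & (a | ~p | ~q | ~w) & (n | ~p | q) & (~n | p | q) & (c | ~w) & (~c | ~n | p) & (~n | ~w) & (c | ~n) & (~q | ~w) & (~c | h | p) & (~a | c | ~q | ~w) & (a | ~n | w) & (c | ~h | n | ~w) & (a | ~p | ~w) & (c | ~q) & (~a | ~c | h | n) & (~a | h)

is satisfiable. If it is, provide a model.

Case q = True:
  (~q | ~w) forces w = False.
  (~c | w) forces c = False.
  Clause (c | ~q) is falsified — contradiction.
Case q = False:
  Clause (q) is falsified — contradiction.
Both cases fail, so the formula is unsatisfiable.

Unsatisfiable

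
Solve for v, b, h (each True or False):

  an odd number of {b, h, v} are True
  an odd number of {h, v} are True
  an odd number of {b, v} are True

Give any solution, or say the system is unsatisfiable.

v: True; b: False; h: False

{b, h, v}: 1 true → odd ✓
{h, v}: 1 true → odd ✓
{b, v}: 1 true → odd ✓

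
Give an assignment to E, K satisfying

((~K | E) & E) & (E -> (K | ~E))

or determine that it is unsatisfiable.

E = True; K = True

  (~K | E) & E = True
    ~K | E = True
      ~K = False
  E -> (K | ~E) = True
    K | ~E = True
      ~E = False
Both conjuncts True, so the formula holds.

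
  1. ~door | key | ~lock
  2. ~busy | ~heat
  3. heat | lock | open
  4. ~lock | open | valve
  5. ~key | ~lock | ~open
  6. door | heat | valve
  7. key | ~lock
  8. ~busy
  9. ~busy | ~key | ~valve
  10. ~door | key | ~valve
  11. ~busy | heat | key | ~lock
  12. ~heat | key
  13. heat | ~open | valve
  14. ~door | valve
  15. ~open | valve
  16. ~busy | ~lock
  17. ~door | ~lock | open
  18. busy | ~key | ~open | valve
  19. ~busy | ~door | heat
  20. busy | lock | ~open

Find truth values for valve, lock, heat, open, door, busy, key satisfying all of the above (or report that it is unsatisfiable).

Unit clause (~busy) forces busy = False.
Set valve = True.
Set lock = False.
  then (busy | lock | ~open) forces open = False.
  then (heat | lock | open) forces heat = True.
  then (~heat | key) forces key = True.
Set door = True.
All clauses satisfied.

valve=T, lock=F, heat=T, open=F, door=T, busy=F, key=T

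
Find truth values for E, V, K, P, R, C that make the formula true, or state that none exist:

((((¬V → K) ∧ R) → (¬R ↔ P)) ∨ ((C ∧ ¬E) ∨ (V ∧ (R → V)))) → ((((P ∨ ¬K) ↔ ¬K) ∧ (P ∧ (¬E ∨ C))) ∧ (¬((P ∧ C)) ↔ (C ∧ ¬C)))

E=T, V=F, K=F, P=T, R=T, C=T

  ((((¬V → K) ∧ R) → (¬R ↔ P)) ∨ ((C ∧ ¬E) ∨ (V ∧ (R → V)))) → ((((P ∨ ¬K) ↔ ¬K) ∧ (P ∧ (¬E ∨ C))) ∧ (¬((P ∧ C)) ↔ (C ∧ ¬C))) = True
    (((¬V → K) ∧ R) → (¬R ↔ P)) ∨ ((C ∧ ¬E) ∨ (V ∧ (R → V))) = True
      ((¬V → K) ∧ R) → (¬R ↔ P) = True
        (¬V → K) ∧ R = False
          ¬V → K = False
            ¬V = True
        ¬R ↔ P = False
          ¬R = False
      (C ∧ ¬E) ∨ (V ∧ (R → V)) = False
        C ∧ ¬E = False
          ¬E = False
        V ∧ (R → V) = False
          R → V = False
    (((P ∨ ¬K) ↔ ¬K) ∧ (P ∧ (¬E ∨ C))) ∧ (¬((P ∧ C)) ↔ (C ∧ ¬C)) = True
      ((P ∨ ¬K) ↔ ¬K) ∧ (P ∧ (¬E ∨ C)) = True
        (P ∨ ¬K) ↔ ¬K = True
          P ∨ ¬K = True
            ¬K = True
          ¬K = True
        P ∧ (¬E ∨ C) = True
          ¬E ∨ C = True
            ¬E = False
      ¬((P ∧ C)) ↔ (C ∧ ¬C) = True
        ¬((P ∧ C)) = False
          P ∧ C = True
        C ∧ ¬C = False
          ¬C = False
The formula evaluates to True.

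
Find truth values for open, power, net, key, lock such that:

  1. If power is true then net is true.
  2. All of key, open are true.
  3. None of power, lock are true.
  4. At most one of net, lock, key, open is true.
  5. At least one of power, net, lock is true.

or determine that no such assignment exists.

Case open = True:
  (2) forces key = True.
  Constraint (4) is violated (key=T, open=T) — contradiction.
Case open = False:
  Constraint (2) is violated (open=F) — contradiction.
Both cases fail — unsatisfiable.

Unsatisfiable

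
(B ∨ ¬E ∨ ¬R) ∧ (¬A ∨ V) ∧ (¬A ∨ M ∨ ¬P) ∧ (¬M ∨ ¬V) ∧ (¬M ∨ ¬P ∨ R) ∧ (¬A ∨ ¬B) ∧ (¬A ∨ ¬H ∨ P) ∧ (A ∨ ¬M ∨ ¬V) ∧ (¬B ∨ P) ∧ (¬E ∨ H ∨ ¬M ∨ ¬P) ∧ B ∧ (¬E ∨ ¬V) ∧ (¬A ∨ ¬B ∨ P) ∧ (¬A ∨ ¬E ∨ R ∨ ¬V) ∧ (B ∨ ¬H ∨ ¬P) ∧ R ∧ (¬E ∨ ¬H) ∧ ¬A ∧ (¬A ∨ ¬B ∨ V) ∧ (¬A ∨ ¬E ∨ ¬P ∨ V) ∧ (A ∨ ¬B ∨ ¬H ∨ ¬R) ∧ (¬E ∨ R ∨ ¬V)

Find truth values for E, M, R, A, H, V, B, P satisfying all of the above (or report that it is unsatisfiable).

E: False, M: False, R: True, A: False, H: False, V: True, B: True, P: True

Unit clause (B) forces B = True.
Unit clause (R) forces R = True.
Unit clause (¬A) forces A = False.
In (A ∨ ¬B ∨ ¬H ∨ ¬R) only ¬H is left, so H = False.
In (¬B ∨ P) only P is left, so P = True.
Set E = False.
Set M = False.
Set V = True.
All clauses satisfied.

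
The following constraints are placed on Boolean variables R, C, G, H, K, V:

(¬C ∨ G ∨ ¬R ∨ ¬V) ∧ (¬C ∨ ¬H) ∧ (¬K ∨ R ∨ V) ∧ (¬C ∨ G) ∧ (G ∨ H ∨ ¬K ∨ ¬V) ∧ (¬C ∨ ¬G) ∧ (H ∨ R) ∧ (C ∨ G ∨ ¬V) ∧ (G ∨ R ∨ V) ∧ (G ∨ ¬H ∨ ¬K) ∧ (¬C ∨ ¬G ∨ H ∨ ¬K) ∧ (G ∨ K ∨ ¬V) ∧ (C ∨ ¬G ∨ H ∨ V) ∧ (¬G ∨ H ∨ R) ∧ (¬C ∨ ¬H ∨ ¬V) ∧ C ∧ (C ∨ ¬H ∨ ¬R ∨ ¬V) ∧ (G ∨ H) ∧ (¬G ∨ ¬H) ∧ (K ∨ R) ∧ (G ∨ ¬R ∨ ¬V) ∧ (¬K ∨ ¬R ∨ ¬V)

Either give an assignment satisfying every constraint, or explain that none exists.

Case C = True:
  (¬C ∨ ¬H) forces H = False.
  (¬C ∨ G) forces G = True.
  Clause (¬C ∨ ¬G) is falsified — contradiction.
Case C = False:
  Clause (C) is falsified — contradiction.
Both cases fail, so the formula is unsatisfiable.

The formula is unsatisfiable.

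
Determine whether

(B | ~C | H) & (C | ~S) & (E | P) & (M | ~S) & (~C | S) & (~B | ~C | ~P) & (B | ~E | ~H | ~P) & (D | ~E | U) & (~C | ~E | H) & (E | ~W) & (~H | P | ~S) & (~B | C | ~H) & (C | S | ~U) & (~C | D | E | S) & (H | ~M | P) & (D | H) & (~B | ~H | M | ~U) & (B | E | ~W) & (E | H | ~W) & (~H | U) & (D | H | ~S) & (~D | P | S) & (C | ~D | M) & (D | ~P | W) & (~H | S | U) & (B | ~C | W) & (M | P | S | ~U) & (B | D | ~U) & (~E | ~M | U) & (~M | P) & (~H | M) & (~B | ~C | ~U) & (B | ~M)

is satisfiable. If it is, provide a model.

Set H = False.
  then (D | H) forces D = True.
Set E = False.
  then (E | P) forces P = True.
  then (E | ~W) forces W = False.
Try B = False:
  (B | ~C | H) forces C = False.
  (C | ~S) forces S = False.
  (C | S | ~U) forces U = False.
  (C | ~D | M) forces M = True.
  clause (B | ~M) is falsified — backtrack.
So B = True.
  then (~B | ~C | ~P) forces C = False.
  then (C | ~D | M) forces M = True.
  then (C | ~S) forces S = False.
  then (C | S | ~U) forces U = False.
All clauses satisfied.

H=F, E=F, B=T, P=T, C=F, S=F, M=T, W=F, D=T, U=F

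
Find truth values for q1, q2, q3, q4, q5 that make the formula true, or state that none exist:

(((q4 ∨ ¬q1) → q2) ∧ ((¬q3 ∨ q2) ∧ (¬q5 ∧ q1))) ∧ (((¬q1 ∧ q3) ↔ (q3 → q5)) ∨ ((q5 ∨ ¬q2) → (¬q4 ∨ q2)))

q1 = True; q2 = True; q3 = True; q4 = True; q5 = False

  ((q4 ∨ ¬q1) → q2) ∧ ((¬q3 ∨ q2) ∧ (¬q5 ∧ q1)) = True
    (q4 ∨ ¬q1) → q2 = True
      q4 ∨ ¬q1 = True
        ¬q1 = False
    (¬q3 ∨ q2) ∧ (¬q5 ∧ q1) = True
      ¬q3 ∨ q2 = True
        ¬q3 = False
      ¬q5 ∧ q1 = True
        ¬q5 = True
  ((¬q1 ∧ q3) ↔ (q3 → q5)) ∨ ((q5 ∨ ¬q2) → (¬q4 ∨ q2)) = True
    (¬q1 ∧ q3) ↔ (q3 → q5) = True
      ¬q1 ∧ q3 = False
        ¬q1 = False
      q3 → q5 = False
    (q5 ∨ ¬q2) → (¬q4 ∨ q2) = True
      q5 ∨ ¬q2 = False
        ¬q2 = False
      ¬q4 ∨ q2 = True
        ¬q4 = False
Both conjuncts True, so the formula holds.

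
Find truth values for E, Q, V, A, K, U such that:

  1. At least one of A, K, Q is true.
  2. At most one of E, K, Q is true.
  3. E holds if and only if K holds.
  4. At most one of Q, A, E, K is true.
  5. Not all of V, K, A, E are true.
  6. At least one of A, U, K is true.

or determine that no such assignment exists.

E: False, Q: False, V: True, A: True, K: False, U: True

  (1) {A, K, Q}: 1 true — at least one ✓
  (2) {E, K, Q}: 0 true — at most one ✓
  (3) E=F, K=F — same ✓
  (4) {Q, A, E, K}: 1 true — at most one ✓
  (5) {V, K, A, E}: 2/4 true — not all ✓
  (6) {A, U, K}: 2 true — at least one ✓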